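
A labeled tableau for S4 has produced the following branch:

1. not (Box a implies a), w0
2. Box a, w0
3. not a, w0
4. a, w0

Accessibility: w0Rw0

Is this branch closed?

Both a and not a appear at w0.

Closed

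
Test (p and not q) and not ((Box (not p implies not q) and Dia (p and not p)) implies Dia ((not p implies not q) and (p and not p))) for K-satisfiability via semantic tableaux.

1. (p and not q) and not ((Box (not p implies not q) and Dia (p and not p)) implies Dia ((not p implies not q) and (p and not p))), w0
2. p and not q, w0   [and-rule on 1]
3. not ((Box (not p implies not q) and Dia (p and not p)) implies Dia ((not p implies not q) and (p and not p))), w0   [and-rule on 1]
4. p, w0   [and-rule on 2]
5. not q, w0   [and-rule on 2]
6. Box (not p implies not q) and Dia (p and not p), w0   [neg-implies-rule on 3]
7. not Dia ((not p implies not q) and (p and not p)), w0   [neg-implies-rule on 3]
8. Box (not p implies not q), w0   [and-rule on 6]
9. Dia (p and not p), w0   [and-rule on 6]
10. p and not p, w1   [Dia-rule on 9: fresh world w1, w0Rw1]
11. p, w1   [and-rule on 10]
12. not p, w1   [and-rule on 10]
Accessibility: w0Rw1
Branch closes: p and not p both at w1.
(One branch shown.) All branches close.

No, unsatisfiable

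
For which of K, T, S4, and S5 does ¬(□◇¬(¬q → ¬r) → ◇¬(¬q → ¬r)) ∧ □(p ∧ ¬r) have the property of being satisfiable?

T-tableau for the formula:
1. ¬(□◇¬(¬q → ¬r) → ◇¬(¬q → ¬r)) ∧ □(p ∧ ¬r), u
2. ¬(□◇¬(¬q → ¬r) → ◇¬(¬q → ¬r)), u
3. □(p ∧ ¬r), u
4. □◇¬(¬q → ¬r), u
5. ¬◇¬(¬q → ¬r), u
6. p ∧ ¬r, u
7. p, u
8. ¬r, u
9. ◇¬(¬q → ¬r), u
10. ¬q → ¬r, u
11. ¬(¬q → ¬r), v
12. ¬q, v
13. r, v
14. p ∧ ¬r, v
15. p, v
16. ¬r, v
Accessibility: uRu, uRv, vRv
Branch closes: r and ¬r both at v.
Every branch closes (one shown): unsatisfiable in T, hence also in S4, S5 (every S4/S5-frame is a T-frame).
K-tableau for the formula:
1. ¬(□◇¬(¬q → ¬r) → ◇¬(¬q → ¬r)) ∧ □(p ∧ ¬r), u
2. ¬(□◇¬(¬q → ¬r) → ◇¬(¬q → ¬r)), u
3. □(p ∧ ¬r), u
4. □◇¬(¬q → ¬r), u
5. ¬◇¬(¬q → ¬r), u
Complete open branch: satisfiable in K.

K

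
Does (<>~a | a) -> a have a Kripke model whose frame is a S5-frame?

1. (<>~a | a) -> a, w0
2. a, w0   [->-rule on 1 (branches; this branch)]
Accessibility: w0Rw0

Satisfiable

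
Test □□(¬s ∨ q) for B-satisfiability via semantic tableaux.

1. □□(¬s ∨ q), w0
2. □(¬s ∨ q), w0   [□-rule on 1 via w0Rw0]
3. ¬s ∨ q, w0   [□-rule on 2 via w0Rw0]
4. q, w0   [∨-rule on 3 (branches; this branch)]
Accessibility: w0Rw0

Yes, satisfiable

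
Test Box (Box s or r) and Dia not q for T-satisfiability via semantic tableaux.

Yes, satisfiable

1. Box (Box s or r) and Dia not q, w0
2. Box (Box s or r), w0   [and-rule on 1]
3. Dia not q, w0   [and-rule on 1]
4. Box s or r, w0   [Box-rule on 2 via w0Rw0]
5. r, w0   [or-rule on 4 (branches; this branch)]
6. not q, w1   [Dia-rule on 3: fresh world w1, w0Rw1]
7. Box s or r, w1   [Box-rule on 2 via w0Rw1]
8. r, w1   [or-rule on 7 (branches; this branch)]
Accessibility: w0Rw0, w0Rw1, w1Rw1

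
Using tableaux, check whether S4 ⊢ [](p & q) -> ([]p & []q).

Yes, valid

Tableau for the negation ~([](p & q) -> ([]p & []q)):
1. ~([](p & q) -> ([]p & []q)), w0
2. [](p & q), w0
3. ~([]p & []q), w0
4. p & q, w0
5. p, w0
6. q, w0
7. ~[]q, w0
8. ~q, w1
9. p & q, w1
10. p, w1
11. q, w1
Accessibility: w0Rw0, w0Rw1, w1Rw1
Branch closes: q and ~q both at w1.
All branches of the negation close; one closing branch shown above.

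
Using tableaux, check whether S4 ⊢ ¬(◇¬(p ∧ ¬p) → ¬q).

No, not valid

Tableau for the negation ◇¬(p ∧ ¬p) → ¬q:
1. ◇¬(p ∧ ¬p) → ¬q, 0
2. ¬q, 0
Accessibility: 0R0
The negation has an open branch (countermodel exists).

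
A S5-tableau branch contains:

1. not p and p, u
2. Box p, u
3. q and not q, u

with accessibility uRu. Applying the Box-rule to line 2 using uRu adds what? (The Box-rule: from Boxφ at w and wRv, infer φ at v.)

p, u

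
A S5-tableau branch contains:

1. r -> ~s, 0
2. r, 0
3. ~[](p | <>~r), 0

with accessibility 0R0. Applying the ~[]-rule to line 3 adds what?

a fresh world 1 with 0R1, and ~(p | <>~r) at 1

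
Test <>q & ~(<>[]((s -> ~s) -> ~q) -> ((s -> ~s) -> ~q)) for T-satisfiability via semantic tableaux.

1. <>q & ~(<>[]((s -> ~s) -> ~q) -> ((s -> ~s) -> ~q)), u
2. <>q, u
3. ~(<>[]((s -> ~s) -> ~q) -> ((s -> ~s) -> ~q)), u
4. <>[]((s -> ~s) -> ~q), u
5. ~((s -> ~s) -> ~q), u
6. s -> ~s, u
7. q, u
8. ~s, u
9. q, v
10. []((s -> ~s) -> ~q), w
11. (s -> ~s) -> ~q, w
12. ~q, w
Accessibility: uRu, uRv, uRw, vRv, wRw

Satisfiable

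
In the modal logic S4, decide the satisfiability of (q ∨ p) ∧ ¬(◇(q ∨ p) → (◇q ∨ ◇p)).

1. (q ∨ p) ∧ ¬(◇(q ∨ p) → (◇q ∨ ◇p)), u
2. q ∨ p, u   [∧-rule on 1]
3. ¬(◇(q ∨ p) → (◇q ∨ ◇p)), u   [∧-rule on 1]
4. ◇(q ∨ p), u   [¬→-rule on 3]
5. ¬(◇q ∨ ◇p), u   [¬→-rule on 3]
6. ¬◇q, u   [¬∨-rule on 5]
7. ¬◇p, u   [¬∨-rule on 5]
8. ¬q, u   [¬◇-rule on 6 via uRu]
9. ¬p, u   [¬◇-rule on 7 via uRu]
10. p, u   [∨-rule on 2 (branches; this branch)]
Accessibility: uRu
Branch closes: p and ¬p both at u.
All branches of the tableau close; one closing branch shown above.

Unsatisfiable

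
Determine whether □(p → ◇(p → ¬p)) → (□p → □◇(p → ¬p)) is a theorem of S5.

Yes, valid

Tableau for the negation ¬(□(p → ◇(p → ¬p)) → (□p → □◇(p → ¬p))):
1. ¬(□(p → ◇(p → ¬p)) → (□p → □◇(p → ¬p))), u
2. □(p → ◇(p → ¬p)), u
3. ¬(□p → □◇(p → ¬p)), u
4. □p, u
5. ¬□◇(p → ¬p), u
6. p → ◇(p → ¬p), u
7. p, u
8. ◇(p → ¬p), u
9. ¬◇(p → ¬p), v
10. p → ◇(p → ¬p), v
11. p, v
12. ¬(p → ¬p), u
13. ¬(p → ¬p), v
14. ◇(p → ¬p), v
15. p → ¬p, w
16. p → ◇(p → ¬p), w
17. p, w
18. ¬(p → ¬p), w
19. ¬p, w
Accessibility: uRu, uRv, uRw, vRu, vRv, vRw, wRu, wRv, wRw
Branch closes: p and ¬p both at w.
Every branch of the negation's tableau closes; the branch above is one of them.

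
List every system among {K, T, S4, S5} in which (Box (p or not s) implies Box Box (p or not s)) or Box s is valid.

S4-tableau for the negation not ((Box (p or not s) implies Box Box (p or not s)) or Box s):
1. not ((Box (p or not s) implies Box Box (p or not s)) or Box s), w0
2. not (Box (p or not s) implies Box Box (p or not s)), w0
3. not Box s, w0
4. Box (p or not s), w0
5. not Box Box (p or not s), w0
6. p or not s, w0
7. not s, w0
8. not s, w1
9. p or not s, w1
10. not Box (p or not s), w2
11. p or not s, w2
12. not s, w2
13. not (p or not s), w3
14. not p, w3
15. s, w3
16. p or not s, w3
17. not s, w3
Accessibility: w0Rw0, w0Rw1, w0Rw2, w0Rw3, w1Rw1, w2Rw2, w2Rw3, w3Rw3
Branch closes: s and not s both at w3.
Every branch closes (one shown): valid in S4, hence also in S5 (every theorem of S4 is a theorem of S5).
T-tableau for the negation not ((Box (p or not s) implies Box Box (p or not s)) or Box s):
1. not ((Box (p or not s) implies Box Box (p or not s)) or Box s), w0
2. not (Box (p or not s) implies Box Box (p or not s)), w0
3. not Box s, w0
4. Box (p or not s), w0
5. not Box Box (p or not s), w0
6. p or not s, w0
7. not s, w0
8. not s, w1
9. p or not s, w1
10. not Box (p or not s), w2
11. p or not s, w2
12. not s, w2
13. not (p or not s), w3
14. not p, w3
15. s, w3
Accessibility: w0Rw0, w0Rw1, w0Rw2, w1Rw1, w2Rw2, w2Rw3, w3Rw3
Complete open branch: countermodel on a T-frame, so not valid in T, nor in K (the same frame is also a K-frame).

S4, S5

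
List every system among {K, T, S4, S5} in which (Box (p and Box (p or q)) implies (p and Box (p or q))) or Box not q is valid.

T, S4, S5

K-tableau for the negation not ((Box (p and Box (p or q)) implies (p and Box (p or q))) or Box not q):
1. not ((Box (p and Box (p or q)) implies (p and Box (p or q))) or Box not q), 0
2. not (Box (p and Box (p or q)) implies (p and Box (p or q))), 0
3. not Box not q, 0
4. Box (p and Box (p or q)), 0
5. not (p and Box (p or q)), 0
6. not p, 0
7. q, 1
8. p and Box (p or q), 1
9. p, 1
10. Box (p or q), 1
Accessibility: 0R1
Complete open branch: countermodel on a K-frame, so not valid in K.
T-tableau for the negation not ((Box (p and Box (p or q)) implies (p and Box (p or q))) or Box not q):
1. not ((Box (p and Box (p or q)) implies (p and Box (p or q))) or Box not q), 0
2. not (Box (p and Box (p or q)) implies (p and Box (p or q))), 0
3. not Box not q, 0
4. Box (p and Box (p or q)), 0
5. not (p and Box (p or q)), 0
6. p and Box (p or q), 0
7. p, 0
8. Box (p or q), 0
9. p or q, 0
10. not Box (p or q), 0
11. q, 0
12. q, 1
13. p and Box (p or q), 1
14. p, 1
15. Box (p or q), 1
16. p or q, 1
17. not (p or q), 2
18. not p, 2
19. not q, 2
20. p and Box (p or q), 2
21. p, 2
22. Box (p or q), 2
Accessibility: 0R0, 0R1, 0R2, 1R1, 2R2
Branch closes: p and not p both at 2.
Every branch closes (one shown): valid in T, hence also in S4, S5 (every theorem of T is a theorem of S4 and S5).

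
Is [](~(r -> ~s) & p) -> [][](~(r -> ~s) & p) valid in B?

No, not valid

Tableau for the negation ~([](~(r -> ~s) & p) -> [][](~(r -> ~s) & p)):
1. ~([](~(r -> ~s) & p) -> [][](~(r -> ~s) & p)), u
2. [](~(r -> ~s) & p), u
3. ~[][](~(r -> ~s) & p), u
4. ~(r -> ~s) & p, u
5. ~(r -> ~s), u
6. p, u
7. r, u
8. s, u
9. ~[](~(r -> ~s) & p), v
10. ~(r -> ~s) & p, v
11. ~(r -> ~s), v
12. p, v
13. r, v
14. s, v
15. ~(~(r -> ~s) & p), w
16. ~p, w
Accessibility: uRu, uRv, vRu, vRv, vRw, wRv, wRw
The negation has an open branch (countermodel exists).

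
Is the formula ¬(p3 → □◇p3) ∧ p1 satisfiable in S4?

Satisfiable (open branch found)

1. ¬(p3 → □◇p3) ∧ p1, 0
2. ¬(p3 → □◇p3), 0
3. p1, 0
4. p3, 0
5. ¬□◇p3, 0
6. ¬◇p3, 1
7. ¬p3, 1
Accessibility: 0R0, 0R1, 1R1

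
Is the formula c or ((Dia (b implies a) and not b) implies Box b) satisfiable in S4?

1. c or ((Dia (b implies a) and not b) implies Box b), u
2. (Dia (b implies a) and not b) implies Box b, u   [or-rule on 1 (branches; this branch)]
3. Box b, u   [implies-rule on 2 (branches; this branch)]
4. b, u   [Box-rule on 3 via uRu]
Accessibility: uRu

Satisfiable (open branch found)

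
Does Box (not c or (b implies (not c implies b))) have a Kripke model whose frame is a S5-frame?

Satisfiable

1. Box (not c or (b implies (not c implies b))), 0
2. not c or (b implies (not c implies b)), 0   [Box-rule on 1 via 0R0]
3. b implies (not c implies b), 0   [or-rule on 2 (branches; this branch)]
4. not c implies b, 0   [implies-rule on 3 (branches; this branch)]
5. b, 0   [implies-rule on 4 (branches; this branch)]
Accessibility: 0R0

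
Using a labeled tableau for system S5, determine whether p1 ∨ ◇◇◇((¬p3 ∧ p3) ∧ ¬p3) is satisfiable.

1. p1 ∨ ◇◇◇((¬p3 ∧ p3) ∧ ¬p3), w0
2. p1, w0
Accessibility: w0Rw0

Satisfiable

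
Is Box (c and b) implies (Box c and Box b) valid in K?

Tableau for the negation not (Box (c and b) implies (Box c and Box b)):
1. not (Box (c and b) implies (Box c and Box b)), 0
2. Box (c and b), 0
3. not (Box c and Box b), 0
4. not Box b, 0
5. not b, 1
6. c and b, 1
7. c, 1
8. b, 1
Accessibility: 0R1
Branch closes: b and not b both at 1.
All branches of the negation close; one closing branch shown above.

Valid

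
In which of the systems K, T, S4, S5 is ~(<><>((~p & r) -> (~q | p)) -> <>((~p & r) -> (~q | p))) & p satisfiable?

T-tableau for the formula:
1. ~(<><>((~p & r) -> (~q | p)) -> <>((~p & r) -> (~q | p))) & p, u
2. ~(<><>((~p & r) -> (~q | p)) -> <>((~p & r) -> (~q | p))), u
3. p, u
4. <><>((~p & r) -> (~q | p)), u
5. ~<>((~p & r) -> (~q | p)), u
6. ~((~p & r) -> (~q | p)), u
7. ~p & r, u
8. ~(~q | p), u
9. ~p, u
10. r, u
Accessibility: uRu
Branch closes: p and ~p both at u.
Every branch closes (one shown): unsatisfiable in T, hence also in S4, S5 (every S4/S5-frame is a T-frame).
K-tableau for the formula:
1. ~(<><>((~p & r) -> (~q | p)) -> <>((~p & r) -> (~q | p))) & p, u
2. ~(<><>((~p & r) -> (~q | p)) -> <>((~p & r) -> (~q | p))), u
3. p, u
4. <><>((~p & r) -> (~q | p)), u
5. ~<>((~p & r) -> (~q | p)), u
6. <>((~p & r) -> (~q | p)), v
7. ~((~p & r) -> (~q | p)), v
8. ~p & r, v
9. ~(~q | p), v
10. ~p, v
11. r, v
12. q, v
13. (~p & r) -> (~q | p), w
14. ~q | p, w
15. p, w
Accessibility: uRv, vRw
Complete open branch: satisfiable in K.

K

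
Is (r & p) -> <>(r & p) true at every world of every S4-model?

Valid

Tableau for the negation ~((r & p) -> <>(r & p)):
1. ~((r & p) -> <>(r & p)), 0
2. r & p, 0   [~->-rule on 1]
3. ~<>(r & p), 0   [~->-rule on 1]
4. r, 0   [&-rule on 2]
5. p, 0   [&-rule on 2]
6. ~(r & p), 0   [~<>-rule on 3 via 0R0]
7. ~p, 0   [~&-rule on 6 (branches; this branch)]
Accessibility: 0R0
Branch closes: p and ~p both at 0.
Every branch of the negation's tableau closes; the branch above is one of them.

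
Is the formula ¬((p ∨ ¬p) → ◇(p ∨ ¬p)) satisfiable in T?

1. ¬((p ∨ ¬p) → ◇(p ∨ ¬p)), u
2. p ∨ ¬p, u   [¬→-rule on 1]
3. ¬◇(p ∨ ¬p), u   [¬→-rule on 1]
4. ¬(p ∨ ¬p), u   [¬◇-rule on 3 via uRu]
5. ¬p, u   [¬∨-rule on 4]
6. p, u   [¬∨-rule on 4]
Accessibility: uRu
Branch closes: p and ¬p both at u.
(One branch shown.) All branches close.

No, unsatisfiable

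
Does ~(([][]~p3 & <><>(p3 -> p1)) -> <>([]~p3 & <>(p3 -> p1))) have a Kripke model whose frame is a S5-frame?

1. ~(([][]~p3 & <><>(p3 -> p1)) -> <>([]~p3 & <>(p3 -> p1))), 0
2. [][]~p3 & <><>(p3 -> p1), 0
3. ~<>([]~p3 & <>(p3 -> p1)), 0
4. [][]~p3, 0
5. <><>(p3 -> p1), 0
6. ~([]~p3 & <>(p3 -> p1)), 0
7. []~p3, 0
8. ~p3, 0
9. ~[]~p3, 0
10. <>(p3 -> p1), 1
11. ~([]~p3 & <>(p3 -> p1)), 1
12. []~p3, 1
13. ~p3, 1
14. ~[]~p3, 1
15. p3, 2
16. ~([]~p3 & <>(p3 -> p1)), 2
17. []~p3, 2
18. ~p3, 2
Accessibility: 0R0, 0R1, 0R2, 1R0, 1R1, 1R2, 2R0, 2R1, 2R2
Branch closes: p3 and ~p3 both at 2.
(One branch shown.) All branches close.

No, unsatisfiable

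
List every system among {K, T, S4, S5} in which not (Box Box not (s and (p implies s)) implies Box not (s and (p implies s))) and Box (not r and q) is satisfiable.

K-tableau for the formula:
1. not (Box Box not (s and (p implies s)) implies Box not (s and (p implies s))) and Box (not r and q), w0
2. not (Box Box not (s and (p implies s)) implies Box not (s and (p implies s))), w0
3. Box (not r and q), w0
4. Box Box not (s and (p implies s)), w0
5. not Box not (s and (p implies s)), w0
6. s and (p implies s), w1
7. s, w1
8. p implies s, w1
9. not r and q, w1
10. not r, w1
11. q, w1
12. Box not (s and (p implies s)), w1
Accessibility: w0Rw1
Complete open branch: satisfiable in K.
T-tableau for the formula:
1. not (Box Box not (s and (p implies s)) implies Box not (s and (p implies s))) and Box (not r and q), w0
2. not (Box Box not (s and (p implies s)) implies Box not (s and (p implies s))), w0
3. Box (not r and q), w0
4. Box Box not (s and (p implies s)), w0
5. not Box not (s and (p implies s)), w0
6. not r and q, w0
7. not r, w0
8. q, w0
9. Box not (s and (p implies s)), w0
10. not (s and (p implies s)), w0
11. not (p implies s), w0
12. p, w0
13. not s, w0
14. s and (p implies s), w1
15. s, w1
16. p implies s, w1
17. not r and q, w1
18. not r, w1
19. q, w1
20. Box not (s and (p implies s)), w1
21. not (s and (p implies s)), w1
22. not (p implies s), w1
23. p, w1
24. not s, w1
Accessibility: w0Rw0, w0Rw1, w1Rw1
Branch closes: s and not s both at w1.
Every branch closes (one shown): unsatisfiable in T, hence also in S4, S5 (every S4/S5-frame is a T-frame).

K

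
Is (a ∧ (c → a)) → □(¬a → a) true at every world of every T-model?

Tableau for the negation ¬((a ∧ (c → a)) → □(¬a → a)):
1. ¬((a ∧ (c → a)) → □(¬a → a)), u
2. a ∧ (c → a), u
3. ¬□(¬a → a), u
4. a, u
5. c → a, u
6. ¬(¬a → a), v
7. ¬a, v
Accessibility: uRu, uRv, vRv
The negation has an open branch (countermodel exists).

No, not valid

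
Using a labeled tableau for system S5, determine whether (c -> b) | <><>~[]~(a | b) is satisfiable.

Satisfiable

1. (c -> b) | <><>~[]~(a | b), w0
2. <><>~[]~(a | b), w0
3. <>~[]~(a | b), w1
4. ~[]~(a | b), w2
5. a | b, w3
6. b, w3
Accessibility: w0Rw0, w0Rw1, w0Rw2, w0Rw3, w1Rw0, w1Rw1, w1Rw2, w1Rw3, w2Rw0, w2Rw1, w2Rw2, w2Rw3, w3Rw0, w3Rw1, w3Rw2, w3Rw3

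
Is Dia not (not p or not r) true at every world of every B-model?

Tableau for the negation not Dia not (not p or not r):
1. not Dia not (not p or not r), w0
2. not p or not r, w0
3. not r, w0
Accessibility: w0Rw0
The negation has an open branch (countermodel exists).

Invalid (countermodel exists)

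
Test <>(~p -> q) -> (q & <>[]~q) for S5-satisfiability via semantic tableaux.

Satisfiable

1. <>(~p -> q) -> (q & <>[]~q), w0
2. ~<>(~p -> q), w0
3. ~(~p -> q), w0
4. ~p, w0
5. ~q, w0
Accessibility: w0Rw0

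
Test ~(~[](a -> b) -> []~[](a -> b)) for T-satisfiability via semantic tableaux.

Satisfiable

1. ~(~[](a -> b) -> []~[](a -> b)), u
2. ~[](a -> b), u   [~->-rule on 1]
3. ~[]~[](a -> b), u   [~->-rule on 1]
4. ~(a -> b), v   [~[]-rule on 2: fresh world v, uRv]
5. a, v   [~->-rule on 4]
6. ~b, v   [~->-rule on 4]
7. [](a -> b), w   [~[]-rule on 3: fresh world w, uRw]
8. a -> b, w   [[]-rule on 7 via wRw]
9. b, w   [->-rule on 8 (branches; this branch)]
Accessibility: uRu, uRv, uRw, vRv, wRw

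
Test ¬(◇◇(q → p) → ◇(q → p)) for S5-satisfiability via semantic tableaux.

Unsatisfiable

1. ¬(◇◇(q → p) → ◇(q → p)), u
2. ◇◇(q → p), u
3. ¬◇(q → p), u
4. ¬(q → p), u
5. q, u
6. ¬p, u
7. ◇(q → p), v
8. ¬(q → p), v
9. q, v
10. ¬p, v
11. q → p, w
12. ¬(q → p), w
13. q, w
14. ¬p, w
15. p, w
Accessibility: uRu, uRv, uRw, vRu, vRv, vRw, wRu, wRv, wRw
Branch closes: p and ¬p both at w.
Every branch closes; the branch above is one of them.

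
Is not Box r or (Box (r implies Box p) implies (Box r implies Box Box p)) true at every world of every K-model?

Valid in K

Tableau for the negation not (not Box r or (Box (r implies Box p) implies (Box r implies Box Box p))):
1. not (not Box r or (Box (r implies Box p) implies (Box r implies Box Box p))), 0
2. Box r, 0   [neg-or-rule on 1]
3. not (Box (r implies Box p) implies (Box r implies Box Box p)), 0   [neg-or-rule on 1]
4. Box (r implies Box p), 0   [neg-implies-rule on 3]
5. not (Box r implies Box Box p), 0   [neg-implies-rule on 3]
6. not Box Box p, 0   [neg-implies-rule on 5]
7. not Box p, 1   [neg-Box-rule on 6: fresh world 1, 0R1]
8. r, 1   [Box-rule on 2 via 0R1]
9. r implies Box p, 1   [Box-rule on 4 via 0R1]
10. Box p, 1   [implies-rule on 9 (branches; this branch)]
11. not p, 2   [neg-Box-rule on 7: fresh world 2, 1R2]
12. p, 2   [Box-rule on 10 via 1R2]
Accessibility: 0R1, 1R2
Branch closes: p and not p both at 2.
All branches of the negation close; one closing branch shown above.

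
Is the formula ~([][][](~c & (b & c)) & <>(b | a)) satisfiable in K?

1. ~([][][](~c & (b & c)) & <>(b | a)), u
2. ~<>(b | a), u

Satisfiable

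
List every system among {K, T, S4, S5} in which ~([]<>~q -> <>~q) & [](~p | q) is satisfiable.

K

K-tableau for the formula:
1. ~([]<>~q -> <>~q) & [](~p | q), w0
2. ~([]<>~q -> <>~q), w0   [&-rule on 1]
3. [](~p | q), w0   [&-rule on 1]
4. []<>~q, w0   [~->-rule on 2]
5. ~<>~q, w0   [~->-rule on 2]
Complete open branch: satisfiable in K.
T-tableau for the formula:
1. ~([]<>~q -> <>~q) & [](~p | q), w0
2. ~([]<>~q -> <>~q), w0   [&-rule on 1]
3. [](~p | q), w0   [&-rule on 1]
4. []<>~q, w0   [~->-rule on 2]
5. ~<>~q, w0   [~->-rule on 2]
6. ~p | q, w0   [[]-rule on 3 via w0Rw0]
7. <>~q, w0   [[]-rule on 4 via w0Rw0]
8. q, w0   [~<>-rule on 5 via w0Rw0]
9. ~q, w1   [<>-rule on 7: fresh world w1, w0Rw1]
10. ~p | q, w1   [[]-rule on 3 via w0Rw1]
11. <>~q, w1   [[]-rule on 4 via w0Rw1]
12. q, w1   [~<>-rule on 5 via w0Rw1]
Accessibility: w0Rw0, w0Rw1, w1Rw1
Branch closes: q and ~q both at w1.
Every branch closes (one shown): unsatisfiable in T, hence also in S4, S5 (every S4/S5-frame is a T-frame).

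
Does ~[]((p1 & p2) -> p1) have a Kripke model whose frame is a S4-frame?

Unsatisfiable

1. ~[]((p1 & p2) -> p1), 0
2. ~((p1 & p2) -> p1), 1
3. p1 & p2, 1
4. ~p1, 1
5. p1, 1
6. p2, 1
Accessibility: 0R0, 0R1, 1R1
Branch closes: p1 and ~p1 both at 1.
All branches of the tableau close; one closing branch shown above.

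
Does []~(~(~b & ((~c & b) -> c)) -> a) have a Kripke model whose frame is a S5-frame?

1. []~(~(~b & ((~c & b) -> c)) -> a), u
2. ~(~(~b & ((~c & b) -> c)) -> a), u
3. ~(~b & ((~c & b) -> c)), u
4. ~a, u
5. ~((~c & b) -> c), u
6. ~c & b, u
7. ~c, u
8. b, u
Accessibility: uRu

Yes, satisfiable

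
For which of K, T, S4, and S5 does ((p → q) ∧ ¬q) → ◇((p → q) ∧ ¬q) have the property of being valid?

K-tableau for the negation ¬(((p → q) ∧ ¬q) → ◇((p → q) ∧ ¬q)):
1. ¬(((p → q) ∧ ¬q) → ◇((p → q) ∧ ¬q)), 0
2. (p → q) ∧ ¬q, 0   [¬→-rule on 1]
3. ¬◇((p → q) ∧ ¬q), 0   [¬→-rule on 1]
4. p → q, 0   [∧-rule on 2]
5. ¬q, 0   [∧-rule on 2]
6. ¬p, 0   [→-rule on 4 (branches; this branch)]
Complete open branch: countermodel on a K-frame, so not valid in K.
T-tableau for the negation ¬(((p → q) ∧ ¬q) → ◇((p → q) ∧ ¬q)):
1. ¬(((p → q) ∧ ¬q) → ◇((p → q) ∧ ¬q)), 0
2. (p → q) ∧ ¬q, 0   [¬→-rule on 1]
3. ¬◇((p → q) ∧ ¬q), 0   [¬→-rule on 1]
4. p → q, 0   [∧-rule on 2]
5. ¬q, 0   [∧-rule on 2]
6. ¬((p → q) ∧ ¬q), 0   [¬◇-rule on 3 via 0R0]
7. ¬p, 0   [→-rule on 4 (branches; this branch)]
8. ¬(p → q), 0   [¬∧-rule on 6 (branches; this branch)]
9. p, 0   [¬→-rule on 8]
Accessibility: 0R0
Branch closes: p and ¬p both at 0.
Every branch closes (one shown): valid in T, hence also in S4, S5 (every theorem of T is a theorem of S4 and S5).

T, S4, S5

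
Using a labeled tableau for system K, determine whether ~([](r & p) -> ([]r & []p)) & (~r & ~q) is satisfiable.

1. ~([](r & p) -> ([]r & []p)) & (~r & ~q), 0
2. ~([](r & p) -> ([]r & []p)), 0
3. ~r & ~q, 0
4. [](r & p), 0
5. ~([]r & []p), 0
6. ~r, 0
7. ~q, 0
8. ~[]p, 0
9. ~p, 1
10. r & p, 1
11. r, 1
12. p, 1
Accessibility: 0R1
Branch closes: p and ~p both at 1.
Every branch closes; the branch above is one of them.

Unsatisfiable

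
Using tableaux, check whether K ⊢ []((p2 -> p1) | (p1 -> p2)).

Tableau for the negation ~[]((p2 -> p1) | (p1 -> p2)):
1. ~[]((p2 -> p1) | (p1 -> p2)), 0
2. ~((p2 -> p1) | (p1 -> p2)), 1   [~[]-rule on 1: fresh world 1, 0R1]
3. ~(p2 -> p1), 1   [~|-rule on 2]
4. ~(p1 -> p2), 1   [~|-rule on 2]
5. p2, 1   [~->-rule on 3]
6. ~p1, 1   [~->-rule on 3]
7. p1, 1   [~->-rule on 4]
8. ~p2, 1   [~->-rule on 4]
Accessibility: 0R1
Branch closes: p1 and ~p1 both at 1.
All branches of the negation close; one closing branch shown above.

Yes, valid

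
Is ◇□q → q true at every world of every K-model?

Tableau for the negation ¬(◇□q → q):
1. ¬(◇□q → q), u
2. ◇□q, u   [¬→-rule on 1]
3. ¬q, u   [¬→-rule on 1]
4. □q, v   [◇-rule on 2: fresh world v, uRv]
Accessibility: uRv
The negation has an open branch (countermodel exists).

Not valid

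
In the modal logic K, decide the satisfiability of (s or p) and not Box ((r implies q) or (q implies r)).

1. (s or p) and not Box ((r implies q) or (q implies r)), w0
2. s or p, w0
3. not Box ((r implies q) or (q implies r)), w0
4. p, w0
5. not ((r implies q) or (q implies r)), w1
6. not (r implies q), w1
7. not (q implies r), w1
8. r, w1
9. not q, w1
10. q, w1
11. not r, w1
Accessibility: w0Rw1
Branch closes: q and not q both at w1.
(One branch shown.) All branches close.

No, unsatisfiable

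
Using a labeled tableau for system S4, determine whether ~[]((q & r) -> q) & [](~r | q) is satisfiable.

1. ~[]((q & r) -> q) & [](~r | q), u
2. ~[]((q & r) -> q), u
3. [](~r | q), u
4. ~r | q, u
5. q, u
6. ~((q & r) -> q), v
7. q & r, v
8. ~q, v
9. q, v
10. r, v
Accessibility: uRu, uRv, vRv
Branch closes: q and ~q both at v.
(One branch shown.) All branches close.

No, unsatisfiable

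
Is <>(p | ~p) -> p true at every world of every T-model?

Tableau for the negation ~(<>(p | ~p) -> p):
1. ~(<>(p | ~p) -> p), w0
2. <>(p | ~p), w0
3. ~p, w0
4. p | ~p, w1
5. ~p, w1
Accessibility: w0Rw0, w0Rw1, w1Rw1
The negation has an open branch (countermodel exists).

Invalid (countermodel exists)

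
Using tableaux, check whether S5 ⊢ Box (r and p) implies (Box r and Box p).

Tableau for the negation not (Box (r and p) implies (Box r and Box p)):
1. not (Box (r and p) implies (Box r and Box p)), 0
2. Box (r and p), 0
3. not (Box r and Box p), 0
4. r and p, 0
5. r, 0
6. p, 0
7. not Box p, 0
8. not p, 1
9. r and p, 1
10. r, 1
11. p, 1
Accessibility: 0R0, 0R1, 1R0, 1R1
Branch closes: p and not p both at 1.
All branches of the negation close; one closing branch shown above.

Valid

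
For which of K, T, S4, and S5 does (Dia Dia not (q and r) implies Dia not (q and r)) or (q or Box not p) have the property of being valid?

T, S4, S5

T-tableau for the negation not ((Dia Dia not (q and r) implies Dia not (q and r)) or (q or Box not p)):
1. not ((Dia Dia not (q and r) implies Dia not (q and r)) or (q or Box not p)), 0
2. not (Dia Dia not (q and r) implies Dia not (q and r)), 0   [neg-or-rule on 1]
3. not (q or Box not p), 0   [neg-or-rule on 1]
4. Dia Dia not (q and r), 0   [neg-implies-rule on 2]
5. not Dia not (q and r), 0   [neg-implies-rule on 2]
6. not q, 0   [neg-or-rule on 3]
7. not Box not p, 0   [neg-or-rule on 3]
8. q and r, 0   [neg-Dia-rule on 5 via 0R0]
9. q, 0   [and-rule on 8]
10. r, 0   [and-rule on 8]
Accessibility: 0R0
Branch closes: q and not q both at 0.
Every branch closes (one shown): valid in T, hence also in S4, S5 (every theorem of T is a theorem of S4 and S5).
K-tableau for the negation not ((Dia Dia not (q and r) implies Dia not (q and r)) or (q or Box not p)):
1. not ((Dia Dia not (q and r) implies Dia not (q and r)) or (q or Box not p)), 0
2. not (Dia Dia not (q and r) implies Dia not (q and r)), 0   [neg-or-rule on 1]
3. not (q or Box not p), 0   [neg-or-rule on 1]
4. Dia Dia not (q and r), 0   [neg-implies-rule on 2]
5. not Dia not (q and r), 0   [neg-implies-rule on 2]
6. not q, 0   [neg-or-rule on 3]
7. not Box not p, 0   [neg-or-rule on 3]
8. Dia not (q and r), 1   [Dia-rule on 4: fresh world 1, 0R1]
9. q and r, 1   [neg-Dia-rule on 5 via 0R1]
10. q, 1   [and-rule on 9]
11. r, 1   [and-rule on 9]
12. p, 2   [neg-Box-rule on 7: fresh world 2, 0R2]
13. q and r, 2   [neg-Dia-rule on 5 via 0R2]
14. q, 2   [and-rule on 13]
15. r, 2   [and-rule on 13]
16. not (q and r), 3   [Dia-rule on 8: fresh world 3, 1R3]
17. not r, 3   [neg-and-rule on 16 (branches; this branch)]
Accessibility: 0R1, 0R2, 1R3
Complete open branch: countermodel on a K-frame, so not valid in K.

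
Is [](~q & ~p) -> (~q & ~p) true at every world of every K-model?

No, not valid

Tableau for the negation ~([](~q & ~p) -> (~q & ~p)):
1. ~([](~q & ~p) -> (~q & ~p)), w0
2. [](~q & ~p), w0
3. ~(~q & ~p), w0
4. p, w0
The negation has an open branch (countermodel exists).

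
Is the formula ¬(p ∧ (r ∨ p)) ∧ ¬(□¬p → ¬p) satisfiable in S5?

1. ¬(p ∧ (r ∨ p)) ∧ ¬(□¬p → ¬p), 0
2. ¬(p ∧ (r ∨ p)), 0   [∧-rule on 1]
3. ¬(□¬p → ¬p), 0   [∧-rule on 1]
4. □¬p, 0   [¬→-rule on 3]
5. p, 0   [¬→-rule on 3]
6. ¬p, 0   [□-rule on 4 via 0R0]
Accessibility: 0R0
Branch closes: p and ¬p both at 0.
(One branch shown.) All branches close.

Unsatisfiable (every branch closes)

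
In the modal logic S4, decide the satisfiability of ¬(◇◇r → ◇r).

1. ¬(◇◇r → ◇r), 0
2. ◇◇r, 0
3. ¬◇r, 0
4. ¬r, 0
5. ◇r, 1
6. ¬r, 1
7. r, 2
8. ¬r, 2
Accessibility: 0R0, 0R1, 0R2, 1R1, 1R2, 2R2
Branch closes: r and ¬r both at 2.
Every branch closes; the branch above is one of them.

Unsatisfiable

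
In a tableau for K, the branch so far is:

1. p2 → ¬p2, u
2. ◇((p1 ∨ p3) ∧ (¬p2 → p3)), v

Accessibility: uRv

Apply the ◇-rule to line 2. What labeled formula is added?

a fresh world w with vRw, and (p1 ∨ p3) ∧ (¬p2 → p3) at w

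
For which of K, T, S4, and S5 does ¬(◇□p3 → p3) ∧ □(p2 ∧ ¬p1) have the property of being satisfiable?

S4-tableau for the formula:
1. ¬(◇□p3 → p3) ∧ □(p2 ∧ ¬p1), w0
2. ¬(◇□p3 → p3), w0   [∧-rule on 1]
3. □(p2 ∧ ¬p1), w0   [∧-rule on 1]
4. ◇□p3, w0   [¬→-rule on 2]
5. ¬p3, w0   [¬→-rule on 2]
6. p2 ∧ ¬p1, w0   [□-rule on 3 via w0Rw0]
7. p2, w0   [∧-rule on 6]
8. ¬p1, w0   [∧-rule on 6]
9. □p3, w1   [◇-rule on 4: fresh world w1, w0Rw1]
10. p2 ∧ ¬p1, w1   [□-rule on 3 via w0Rw1]
11. p2, w1   [∧-rule on 10]
12. ¬p1, w1   [∧-rule on 10]
13. p3, w1   [□-rule on 9 via w1Rw1]
Accessibility: w0Rw0, w0Rw1, w1Rw1
Complete open branch: satisfiable in S4, hence also in K, T (this S4-model is also a K-model and a T-model).
S5-tableau for the formula:
1. ¬(◇□p3 → p3) ∧ □(p2 ∧ ¬p1), w0
2. ¬(◇□p3 → p3), w0   [∧-rule on 1]
3. □(p2 ∧ ¬p1), w0   [∧-rule on 1]
4. ◇□p3, w0   [¬→-rule on 2]
5. ¬p3, w0   [¬→-rule on 2]
6. p2 ∧ ¬p1, w0   [□-rule on 3 via w0Rw0]
7. p2, w0   [∧-rule on 6]
8. ¬p1, w0   [∧-rule on 6]
9. □p3, w1   [◇-rule on 4: fresh world w1, w0Rw1]
10. p2 ∧ ¬p1, w1   [□-rule on 3 via w0Rw1]
11. p2, w1   [∧-rule on 10]
12. ¬p1, w1   [∧-rule on 10]
13. p3, w0   [□-rule on 9 via w1Rw0]
Accessibility: w0Rw0, w0Rw1, w1Rw0, w1Rw1
Branch closes: p3 and ¬p3 both at w0.
Every branch closes (one shown): unsatisfiable in S5.

K, T, S4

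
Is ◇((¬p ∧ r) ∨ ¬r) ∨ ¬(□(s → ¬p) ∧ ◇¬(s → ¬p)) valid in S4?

Yes, valid

Tableau for the negation ¬(◇((¬p ∧ r) ∨ ¬r) ∨ ¬(□(s → ¬p) ∧ ◇¬(s → ¬p))):
1. ¬(◇((¬p ∧ r) ∨ ¬r) ∨ ¬(□(s → ¬p) ∧ ◇¬(s → ¬p))), 0
2. ¬◇((¬p ∧ r) ∨ ¬r), 0
3. □(s → ¬p) ∧ ◇¬(s → ¬p), 0
4. □(s → ¬p), 0
5. ◇¬(s → ¬p), 0
6. ¬((¬p ∧ r) ∨ ¬r), 0
7. ¬(¬p ∧ r), 0
8. r, 0
9. s → ¬p, 0
10. p, 0
11. ¬s, 0
12. ¬(s → ¬p), 1
13. s, 1
14. p, 1
15. ¬((¬p ∧ r) ∨ ¬r), 1
16. ¬(¬p ∧ r), 1
17. r, 1
18. s → ¬p, 1
19. ¬p, 1
Accessibility: 0R0, 0R1, 1R1
Branch closes: p and ¬p both at 1.
All branches of the negation close; one closing branch shown above.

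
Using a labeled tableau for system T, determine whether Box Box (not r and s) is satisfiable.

1. Box Box (not r and s), w0
2. Box (not r and s), w0   [Box-rule on 1 via w0Rw0]
3. not r and s, w0   [Box-rule on 2 via w0Rw0]
4. not r, w0   [and-rule on 3]
5. s, w0   [and-rule on 3]
Accessibility: w0Rw0

Yes, satisfiable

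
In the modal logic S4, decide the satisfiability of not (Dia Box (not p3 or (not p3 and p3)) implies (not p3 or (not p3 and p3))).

Satisfiable

1. not (Dia Box (not p3 or (not p3 and p3)) implies (not p3 or (not p3 and p3))), u
2. Dia Box (not p3 or (not p3 and p3)), u
3. not (not p3 or (not p3 and p3)), u
4. p3, u
5. not (not p3 and p3), u
6. Box (not p3 or (not p3 and p3)), v
7. not p3 or (not p3 and p3), v
8. not p3, v
Accessibility: uRu, uRv, vRv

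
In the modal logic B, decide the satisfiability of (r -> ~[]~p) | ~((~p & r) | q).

Satisfiable (open branch found)

1. (r -> ~[]~p) | ~((~p & r) | q), w0
2. ~((~p & r) | q), w0
3. ~(~p & r), w0
4. ~q, w0
5. ~r, w0
Accessibility: w0Rw0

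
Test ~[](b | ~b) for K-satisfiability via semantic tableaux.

Unsatisfiable (every branch closes)

1. ~[](b | ~b), w0
2. ~(b | ~b), w1   [~[]-rule on 1: fresh world w1, w0Rw1]
3. ~b, w1   [~|-rule on 2]
4. b, w1   [~|-rule on 2]
Accessibility: w0Rw1
Branch closes: b and ~b both at w1.
All branches of the tableau close; one closing branch shown above.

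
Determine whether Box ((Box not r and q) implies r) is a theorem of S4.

Tableau for the negation not Box ((Box not r and q) implies r):
1. not Box ((Box not r and q) implies r), w0
2. not ((Box not r and q) implies r), w1
3. Box not r and q, w1
4. not r, w1
5. Box not r, w1
6. q, w1
Accessibility: w0Rw0, w0Rw1, w1Rw1
The negation has an open branch (countermodel exists).

Not valid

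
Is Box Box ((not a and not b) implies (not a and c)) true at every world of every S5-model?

Not valid

Tableau for the negation not Box Box ((not a and not b) implies (not a and c)):
1. not Box Box ((not a and not b) implies (not a and c)), u
2. not Box ((not a and not b) implies (not a and c)), v   [neg-Box-rule on 1: fresh world v, uRv]
3. not ((not a and not b) implies (not a and c)), w   [neg-Box-rule on 2: fresh world w, vRw]
4. not a and not b, w   [neg-implies-rule on 3]
5. not (not a and c), w   [neg-implies-rule on 3]
6. not a, w   [and-rule on 4]
7. not b, w   [and-rule on 4]
8. not c, w   [neg-and-rule on 5 (branches; this branch)]
Accessibility: uRu, uRv, uRw, vRu, vRv, vRw, wRu, wRv, wRw
The negation has an open branch (countermodel exists).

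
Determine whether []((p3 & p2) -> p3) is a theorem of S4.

Tableau for the negation ~[]((p3 & p2) -> p3):
1. ~[]((p3 & p2) -> p3), w0
2. ~((p3 & p2) -> p3), w1
3. p3 & p2, w1
4. ~p3, w1
5. p3, w1
6. p2, w1
Accessibility: w0Rw0, w0Rw1, w1Rw1
Branch closes: p3 and ~p3 both at w1.
All branches of the negation close; one closing branch shown above.

Yes, valid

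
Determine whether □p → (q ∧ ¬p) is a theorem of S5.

No, not valid

Tableau for the negation ¬(□p → (q ∧ ¬p)):
1. ¬(□p → (q ∧ ¬p)), u
2. □p, u
3. ¬(q ∧ ¬p), u
4. p, u
Accessibility: uRu
The negation has an open branch (countermodel exists).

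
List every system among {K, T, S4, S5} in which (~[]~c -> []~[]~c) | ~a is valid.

S5

S4-tableau for the negation ~((~[]~c -> []~[]~c) | ~a):
1. ~((~[]~c -> []~[]~c) | ~a), u
2. ~(~[]~c -> []~[]~c), u
3. a, u
4. ~[]~c, u
5. ~[]~[]~c, u
6. c, v
7. []~c, w
8. ~c, w
Accessibility: uRu, uRv, uRw, vRv, wRw
Complete open branch: countermodel on an S4-frame, so not valid in S4, nor in K, T (the same frame is also a K-frame and a T-frame).
S5-tableau for the negation ~((~[]~c -> []~[]~c) | ~a):
1. ~((~[]~c -> []~[]~c) | ~a), u
2. ~(~[]~c -> []~[]~c), u
3. a, u
4. ~[]~c, u
5. ~[]~[]~c, u
6. c, v
7. []~c, w
8. ~c, u
9. ~c, v
Accessibility: uRu, uRv, uRw, vRu, vRv, vRw, wRu, wRv, wRw
Branch closes: c and ~c both at v.
Every branch closes (one shown): valid in S5.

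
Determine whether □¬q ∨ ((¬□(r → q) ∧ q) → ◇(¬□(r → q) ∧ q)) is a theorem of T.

Tableau for the negation ¬(□¬q ∨ ((¬□(r → q) ∧ q) → ◇(¬□(r → q) ∧ q))):
1. ¬(□¬q ∨ ((¬□(r → q) ∧ q) → ◇(¬□(r → q) ∧ q))), 0
2. ¬□¬q, 0
3. ¬((¬□(r → q) ∧ q) → ◇(¬□(r → q) ∧ q)), 0
4. ¬□(r → q) ∧ q, 0
5. ¬◇(¬□(r → q) ∧ q), 0
6. ¬□(r → q), 0
7. q, 0
8. ¬(¬□(r → q) ∧ q), 0
9. □(r → q), 0
10. r → q, 0
11. q, 1
12. ¬(¬□(r → q) ∧ q), 1
13. r → q, 1
14. □(r → q), 1
15. ¬(r → q), 2
16. r, 2
17. ¬q, 2
18. ¬(¬□(r → q) ∧ q), 2
19. r → q, 2
20. q, 2
Accessibility: 0R0, 0R1, 0R2, 1R1, 2R2
Branch closes: q and ¬q both at 2.
All branches of the negation close; one closing branch shown above.

Valid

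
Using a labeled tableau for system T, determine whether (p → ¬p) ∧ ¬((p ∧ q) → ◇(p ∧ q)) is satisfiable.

Unsatisfiable

1. (p → ¬p) ∧ ¬((p ∧ q) → ◇(p ∧ q)), 0
2. p → ¬p, 0
3. ¬((p ∧ q) → ◇(p ∧ q)), 0
4. p ∧ q, 0
5. ¬◇(p ∧ q), 0
6. p, 0
7. q, 0
8. ¬(p ∧ q), 0
9. ¬p, 0
Accessibility: 0R0
Branch closes: p and ¬p both at 0.
Every branch closes; the branch above is one of them.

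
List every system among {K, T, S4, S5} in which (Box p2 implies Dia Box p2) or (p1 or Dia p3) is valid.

T, S4, S5

K-tableau for the negation not ((Box p2 implies Dia Box p2) or (p1 or Dia p3)):
1. not ((Box p2 implies Dia Box p2) or (p1 or Dia p3)), w0
2. not (Box p2 implies Dia Box p2), w0
3. not (p1 or Dia p3), w0
4. Box p2, w0
5. not Dia Box p2, w0
6. not p1, w0
7. not Dia p3, w0
Complete open branch: countermodel on a K-frame, so not valid in K.
T-tableau for the negation not ((Box p2 implies Dia Box p2) or (p1 or Dia p3)):
1. not ((Box p2 implies Dia Box p2) or (p1 or Dia p3)), w0
2. not (Box p2 implies Dia Box p2), w0
3. not (p1 or Dia p3), w0
4. Box p2, w0
5. not Dia Box p2, w0
6. not p1, w0
7. not Dia p3, w0
8. p2, w0
9. not Box p2, w0
10. not p3, w0
11. not p2, w1
12. p2, w1
Accessibility: w0Rw0, w0Rw1, w1Rw1
Branch closes: p2 and not p2 both at w1.
Every branch closes (one shown): valid in T, hence also in S4, S5 (every theorem of T is a theorem of S4 and S5).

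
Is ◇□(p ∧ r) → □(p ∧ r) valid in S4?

Tableau for the negation ¬(◇□(p ∧ r) → □(p ∧ r)):
1. ¬(◇□(p ∧ r) → □(p ∧ r)), u
2. ◇□(p ∧ r), u
3. ¬□(p ∧ r), u
4. □(p ∧ r), v
5. p ∧ r, v
6. p, v
7. r, v
8. ¬(p ∧ r), w
9. ¬r, w
Accessibility: uRu, uRv, uRw, vRv, wRw
The negation has an open branch (countermodel exists).

Not valid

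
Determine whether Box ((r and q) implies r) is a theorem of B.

Tableau for the negation not Box ((r and q) implies r):
1. not Box ((r and q) implies r), w0
2. not ((r and q) implies r), w1   [neg-Box-rule on 1: fresh world w1, w0Rw1]
3. r and q, w1   [neg-implies-rule on 2]
4. not r, w1   [neg-implies-rule on 2]
5. r, w1   [and-rule on 3]
6. q, w1   [and-rule on 3]
Accessibility: w0Rw0, w0Rw1, w1Rw0, w1Rw1
Branch closes: r and not r both at w1.
All branches of the negation close; one closing branch shown above.

Valid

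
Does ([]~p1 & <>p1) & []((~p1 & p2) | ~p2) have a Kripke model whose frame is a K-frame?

1. ([]~p1 & <>p1) & []((~p1 & p2) | ~p2), w0
2. []~p1 & <>p1, w0
3. []((~p1 & p2) | ~p2), w0
4. []~p1, w0
5. <>p1, w0
6. p1, w1
7. (~p1 & p2) | ~p2, w1
8. ~p1, w1
Accessibility: w0Rw1
Branch closes: p1 and ~p1 both at w1.
All branches of the tableau close; one closing branch shown above.

Unsatisfiable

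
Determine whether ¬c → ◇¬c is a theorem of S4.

Tableau for the negation ¬(¬c → ◇¬c):
1. ¬(¬c → ◇¬c), w0
2. ¬c, w0   [¬→-rule on 1]
3. ¬◇¬c, w0   [¬→-rule on 1]
4. c, w0   [¬◇-rule on 3 via w0Rw0]
Accessibility: w0Rw0
Branch closes: c and ¬c both at w0.
Every branch of the negation's tableau closes; the branch above is one of them.

Valid in S4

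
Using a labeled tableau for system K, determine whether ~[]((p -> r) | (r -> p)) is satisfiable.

No, unsatisfiable

1. ~[]((p -> r) | (r -> p)), w0
2. ~((p -> r) | (r -> p)), w1   [~[]-rule on 1: fresh world w1, w0Rw1]
3. ~(p -> r), w1   [~|-rule on 2]
4. ~(r -> p), w1   [~|-rule on 2]
5. p, w1   [~->-rule on 3]
6. ~r, w1   [~->-rule on 3]
7. r, w1   [~->-rule on 4]
8. ~p, w1   [~->-rule on 4]
Accessibility: w0Rw1
Branch closes: r and ~r both at w1.
All branches of the tableau close; one closing branch shown above.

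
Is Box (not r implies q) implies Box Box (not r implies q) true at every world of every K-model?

Invalid (countermodel exists)

Tableau for the negation not (Box (not r implies q) implies Box Box (not r implies q)):
1. not (Box (not r implies q) implies Box Box (not r implies q)), u
2. Box (not r implies q), u
3. not Box Box (not r implies q), u
4. not Box (not r implies q), v
5. not r implies q, v
6. q, v
7. not (not r implies q), w
8. not r, w
9. not q, w
Accessibility: uRv, vRw
The negation has an open branch (countermodel exists).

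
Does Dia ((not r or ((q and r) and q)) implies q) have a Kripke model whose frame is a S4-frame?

1. Dia ((not r or ((q and r) and q)) implies q), w0
2. (not r or ((q and r) and q)) implies q, w1
3. q, w1
Accessibility: w0Rw0, w0Rw1, w1Rw1

Satisfiable (open branch found)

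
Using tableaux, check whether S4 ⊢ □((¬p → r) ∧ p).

Tableau for the negation ¬□((¬p → r) ∧ p):
1. ¬□((¬p → r) ∧ p), 0
2. ¬((¬p → r) ∧ p), 1
3. ¬p, 1
Accessibility: 0R0, 0R1, 1R1
The negation has an open branch (countermodel exists).

Invalid (countermodel exists)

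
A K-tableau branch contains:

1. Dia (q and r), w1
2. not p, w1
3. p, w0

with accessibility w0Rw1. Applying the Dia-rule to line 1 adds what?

a fresh world w2 with w1Rw2, and q and r at w2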